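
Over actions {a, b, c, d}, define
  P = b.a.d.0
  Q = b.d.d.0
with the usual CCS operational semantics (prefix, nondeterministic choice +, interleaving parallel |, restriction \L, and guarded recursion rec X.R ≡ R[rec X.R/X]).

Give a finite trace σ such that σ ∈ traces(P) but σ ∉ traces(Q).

ba

P's transition system — 4 states:
  u0 = b.a.d.0 :: —b→ u1
  u1 = a.d.0 :: —a→ u2
  u2 = d.0 :: —d→ u3
  u3 = 0 :: ∅
Q's transition system — 4 states:
  v0 = b.d.d.0 :: —b→ v1
  v1 = d.d.0 :: —d→ v2
  v2 = d.0 :: —d→ v3
  v3 = 0 :: ∅
Run σ = ⟨ba⟩ on P: start {u0}
  [1] b ⇒ {u1}
  [2] a ⇒ {u2}
  ✓ P
Run σ = ⟨ba⟩ on Q: start {v0}
  [1] b ⇒ {v1}
  [2] a ⇒ no successor for Q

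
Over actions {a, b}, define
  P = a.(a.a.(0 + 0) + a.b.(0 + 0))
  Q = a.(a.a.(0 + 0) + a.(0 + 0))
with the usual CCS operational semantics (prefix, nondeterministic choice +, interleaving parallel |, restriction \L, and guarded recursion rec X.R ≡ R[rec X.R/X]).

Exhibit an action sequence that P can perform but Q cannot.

Reachable graph of P (5 states):
  m0 = a.(a.a.(0 + 0) + a.b.(0 + 0)) ⊢ =a=> m1
  m1 = a.a.(0 + 0) + a.b.(0 + 0) ⊢ =a=> m2, =a=> m3
  m2 = a.(0 + 0) ⊢ =a=> m4
  m3 = b.(0 + 0) ⊢ =b=> m4
  m4 = 0 + 0 ⊢ ∅
Reachable graph of Q (4 states):
  n0 = a.(a.a.(0 + 0) + a.(0 + 0)) ⊢ =a=> n1
  n1 = a.a.(0 + 0) + a.(0 + 0) ⊢ =a=> n2, =a=> n3
  n2 = 0 + 0 ⊢ ∅
  n3 = a.(0 + 0) ⊢ =a=> n2
Trace ⟨aab⟩ through P, begin at {m0}:
  step 1 (a): {m1}
  step 2 (a): {m2, m3}
  step 3 (b): {m4}
  ✓ P
Trace ⟨aab⟩ through Q, begin at {n0}:
  step 1 (a): {n1}
  step 2 (a): {n2, n3}
  step 3 (b): ∅ (Q stuck)

aab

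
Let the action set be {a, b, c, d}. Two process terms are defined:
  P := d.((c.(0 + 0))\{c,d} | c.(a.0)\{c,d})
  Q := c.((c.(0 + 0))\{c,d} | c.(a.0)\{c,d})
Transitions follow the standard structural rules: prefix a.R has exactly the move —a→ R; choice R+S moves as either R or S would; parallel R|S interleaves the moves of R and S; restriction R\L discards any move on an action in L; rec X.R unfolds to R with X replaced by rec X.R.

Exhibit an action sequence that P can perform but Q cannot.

d

LTS(P): 4 reachable states
  u0 = d.((c.(0 + 0))\{c,d} | c.(a.0)\{c,d}) → —d→ u1
  u1 = (c.(0 + 0))\{c,d} | c.(a.0)\{c,d} → —c→ u2
  u2 = (c.(0 + 0))\{c,d} | (a.0)\{c,d} → —a→ u3
  u3 = (c.(0 + 0))\{c,d} | 0\{c,d} → stopped
LTS(Q): 4 reachable states
  v0 = c.((c.(0 + 0))\{c,d} | c.(a.0)\{c,d}) → —c→ v1
  v1 = (c.(0 + 0))\{c,d} | c.(a.0)\{c,d} → —c→ v2
  v2 = (c.(0 + 0))\{c,d} | (a.0)\{c,d} → —a→ v3
  v3 = (c.(0 + 0))\{c,d} | 0\{c,d} → stopped
Executing d from P (initial set {u0}):
  step 1 (d): {u1}
  ✓ P
Executing d from Q (initial set {v0}):
  step 1 (d): ∅  — Q cannot continue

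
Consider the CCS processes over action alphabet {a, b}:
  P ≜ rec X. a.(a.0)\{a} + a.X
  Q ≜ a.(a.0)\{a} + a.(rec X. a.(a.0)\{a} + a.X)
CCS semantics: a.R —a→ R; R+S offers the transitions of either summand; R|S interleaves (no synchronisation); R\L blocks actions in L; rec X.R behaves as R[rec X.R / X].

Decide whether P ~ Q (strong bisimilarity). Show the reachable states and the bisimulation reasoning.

P's transition system — 2 states:
  s0 = rec X. a.(a.0)\{a} + a.X has moves =a=> s0, =a=> s1
  s1 = (a.0)\{a} has moves ·
Q's transition system — 3 states:
  t0 = a.(a.0)\{a} + a.(rec X. a.(a.0)\{a} + a.X) has moves =a=> t1, =a=> t2
  t1 = (a.0)\{a} has moves ·
  t2 = rec X. a.(a.0)\{a} + a.X has moves =a=> t1, =a=> t2
Partition-refinement fixed point:
  B0 = {s0, t0, t2}
  B1 = {s1, t1}
s0 ∈ B0, t0 ∈ B0 → same block

bisimilar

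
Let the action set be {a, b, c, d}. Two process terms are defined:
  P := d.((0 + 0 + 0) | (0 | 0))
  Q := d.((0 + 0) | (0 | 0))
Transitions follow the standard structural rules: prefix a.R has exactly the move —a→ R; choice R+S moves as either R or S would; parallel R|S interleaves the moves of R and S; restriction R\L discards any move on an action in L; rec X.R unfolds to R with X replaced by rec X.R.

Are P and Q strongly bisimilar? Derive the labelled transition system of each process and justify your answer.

P ~ Q

Reachable graph of P (2 states):
  p0 = d.((0 + 0 + 0) | (0 | 0)) → =d=> p1
  p1 = (0 + 0 + 0) | (0 | 0) → (no moves)
Reachable graph of Q (2 states):
  q0 = d.((0 + 0) | (0 | 0)) → =d=> q1
  q1 = (0 + 0) | (0 | 0) → (no moves)
Partition-refinement fixed point:
  B0 = {p0, q0}
  B1 = {p1, q1}
p0 ∈ B0, q0 ∈ B0 → same block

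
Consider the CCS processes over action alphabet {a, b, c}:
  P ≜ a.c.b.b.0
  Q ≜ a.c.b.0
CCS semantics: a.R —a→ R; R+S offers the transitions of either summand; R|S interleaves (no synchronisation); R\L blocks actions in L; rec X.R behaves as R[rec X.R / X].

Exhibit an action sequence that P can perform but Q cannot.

LTS(P): 5 reachable states
  m0 = a.c.b.b.0 :: =a=> m1
  m1 = c.b.b.0 :: =c=> m2
  m2 = b.b.0 :: =b=> m3
  m3 = b.0 :: =b=> m4
  m4 = 0 :: (no moves)
LTS(Q): 4 reachable states
  n0 = a.c.b.0 :: =a=> n1
  n1 = c.b.0 :: =c=> n2
  n2 = b.0 :: =b=> n3
  n3 = 0 :: (no moves)
Run σ = ⟨acbb⟩ on P: start {m0}
  after a @ step 1: {m1}
  after c @ step 2: {m2}
  after b @ step 3: {m3}
  after b @ step 4: {m4}
  ✓ P
Run σ = ⟨acbb⟩ on Q: start {n0}
  after a @ step 1: {n1}
  after c @ step 2: {n2}
  after b @ step 3: {n3}
  after b @ step 4: ∅  — Q cannot continue

acbb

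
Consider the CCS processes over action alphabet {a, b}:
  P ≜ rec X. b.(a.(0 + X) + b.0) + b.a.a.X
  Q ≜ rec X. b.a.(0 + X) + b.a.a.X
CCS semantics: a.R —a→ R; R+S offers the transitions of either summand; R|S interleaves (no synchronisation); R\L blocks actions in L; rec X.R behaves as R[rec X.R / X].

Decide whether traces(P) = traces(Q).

P's transition system — 6 states:
  s0 = rec X. b.(a.(0 + X) + b.0) + b.a.a.X :: —b→ s1, —b→ s2
  s1 = a.(0 + (rec X. b.(a.(0 + X) + b.0) + b.a.a.X)) + b.0 :: —a→ s3, —b→ s4
  s2 = a.a.(rec X. b.(a.(0 + X) + b.0) + b.a.a.X) :: —a→ s5
  s3 = 0 + (rec X. b.(a.(0 + X) + b.0) + b.a.a.X) :: —b→ s1, —b→ s2
  s4 = 0 :: stopped
  s5 = a.(rec X. b.(a.(0 + X) + b.0) + b.a.a.X) :: —a→ s0
Q's transition system — 5 states:
  t0 = rec X. b.a.(0 + X) + b.a.a.X :: —b→ t1, —b→ t2
  t1 = a.(0 + (rec X. b.a.(0 + X) + b.a.a.X)) :: —a→ t3
  t2 = a.a.(rec X. b.a.(0 + X) + b.a.a.X) :: —a→ t4
  t3 = 0 + (rec X. b.a.(0 + X) + b.a.a.X) :: —b→ t1, —b→ t2
  t4 = a.(rec X. b.a.(0 + X) + b.a.a.X) :: —a→ t0
Executing bb from P (initial set {s0}):
  step 1 (b): {s1, s2}
  step 2 (b): {s4}
  P completes σ.
Executing bb from Q (initial set {t0}):
  step 1 (b): {t1, t2}
  step 2 (b): ∅  — Q cannot continue

trace-distinct — witness ⟨bb⟩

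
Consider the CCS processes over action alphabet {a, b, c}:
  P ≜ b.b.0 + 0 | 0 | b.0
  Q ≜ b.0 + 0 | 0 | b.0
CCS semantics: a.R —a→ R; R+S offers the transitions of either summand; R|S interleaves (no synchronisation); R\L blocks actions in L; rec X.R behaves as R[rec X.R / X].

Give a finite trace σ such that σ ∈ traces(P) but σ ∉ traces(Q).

bb

LTS(P): 4 reachable states
  u0 = b.b.0 + 0 | 0 | b.0 | =b=> u1, =b=> u2
  u1 = 0 | 0 | 0 | ∅
  u2 = b.0 | =b=> u3
  u3 = 0 | ∅
LTS(Q): 3 reachable states
  v0 = b.0 + 0 | 0 | b.0 | =b=> v1, =b=> v2
  v1 = 0 | ∅
  v2 = 0 | 0 | 0 | ∅
Run σ = ⟨bb⟩ on P: start {u0}
  [1] b ⇒ {u1, u2}
  [2] b ⇒ {u3}
  — P admits the full trace.
Run σ = ⟨bb⟩ on Q: start {v0}
  [1] b ⇒ {v1, v2}
  [2] b ⇒ ∅ (Q stuck)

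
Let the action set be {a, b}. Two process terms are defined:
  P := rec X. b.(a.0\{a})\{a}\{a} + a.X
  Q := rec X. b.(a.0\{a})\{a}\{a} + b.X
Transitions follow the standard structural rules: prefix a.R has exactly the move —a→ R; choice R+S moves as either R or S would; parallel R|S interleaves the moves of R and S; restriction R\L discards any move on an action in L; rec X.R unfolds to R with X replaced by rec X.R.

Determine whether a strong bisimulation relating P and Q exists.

not bisimilar

P's transition system — 2 states:
  u0 = rec X. b.(a.0\{a})\{a}\{a} + a.X | ··a··> u0, ··b··> u1
  u1 = (a.0\{a})\{a}\{a} | stopped
Q's transition system — 2 states:
  v0 = rec X. b.(a.0\{a})\{a}\{a} + b.X | ··b··> v0, ··b··> v1
  v1 = (a.0\{a})\{a}\{a} | stopped
Bisimilarity quotient blocks:
  B0 = {u0}
  B1 = {u1, v1}
  B2 = {v0}
u0 ∈ B0, v0 ∈ B2 → different blocks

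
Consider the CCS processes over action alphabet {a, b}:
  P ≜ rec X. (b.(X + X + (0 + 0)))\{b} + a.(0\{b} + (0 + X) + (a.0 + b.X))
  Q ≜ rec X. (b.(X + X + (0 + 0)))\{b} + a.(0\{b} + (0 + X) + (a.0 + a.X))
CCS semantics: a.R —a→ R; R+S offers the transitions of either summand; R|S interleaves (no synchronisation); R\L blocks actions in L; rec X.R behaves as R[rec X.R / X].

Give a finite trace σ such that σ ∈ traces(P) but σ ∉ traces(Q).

Reachable graph of P (3 states):
  u0 = rec X. (b.(X + X + (0 + 0)))\{b} + a.(0\{b} + (0 + X) + (a.0 + b.X)) :: —a→ u1
  u1 = 0\{b} + (0 + (rec X. (b.(X + X + (0 + 0)))\{b} + a.(0\{b} + (0 + X) + (a.0 + b.X)))) + (a.0 + b.(rec X. (b.(X + X + (0 + 0)))\{b} + a.(0\{b} + (0 + X) + (a.0 + b.X)))) :: —a→ u1, —a→ u2, —b→ u0
  u2 = 0 :: ∅
Reachable graph of Q (3 states):
  v0 = rec X. (b.(X + X + (0 + 0)))\{b} + a.(0\{b} + (0 + X) + (a.0 + a.X)) :: —a→ v1
  v1 = 0\{b} + (0 + (rec X. (b.(X + X + (0 + 0)))\{b} + a.(0\{b} + (0 + X) + (a.0 + a.X)))) + (a.0 + a.(rec X. (b.(X + X + (0 + 0)))\{b} + a.(0\{b} + (0 + X) + (a.0 + a.X)))) :: —a→ v0, —a→ v1, —a→ v2
  v2 = 0 :: ∅
Executing ab from P (initial set {u0}):
  step 1 (a): {u1}
  step 2 (b): {u0}
  ✓ P
Executing ab from Q (initial set {v0}):
  step 1 (a): {v1}
  step 2 (b): ∅  — Q cannot continue

ab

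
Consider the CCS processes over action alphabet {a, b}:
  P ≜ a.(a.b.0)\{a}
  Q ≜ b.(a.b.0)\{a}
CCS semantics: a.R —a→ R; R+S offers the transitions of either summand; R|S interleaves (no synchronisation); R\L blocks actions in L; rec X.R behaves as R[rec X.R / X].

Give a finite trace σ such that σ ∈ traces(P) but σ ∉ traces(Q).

a

Reachable graph of P (2 states):
  m0 = a.(a.b.0)\{a} has moves --a--▸ m1
  m1 = (a.b.0)\{a} has moves (no moves)
Reachable graph of Q (2 states):
  n0 = b.(a.b.0)\{a} has moves --b--▸ n1
  n1 = (a.b.0)\{a} has moves (no moves)
Executing a from P (initial set {m0}):
  step 1 (a): {m1}
  — P admits the full trace.
Executing a from Q (initial set {n0}):
  step 1 (a): ∅ (Q stuck)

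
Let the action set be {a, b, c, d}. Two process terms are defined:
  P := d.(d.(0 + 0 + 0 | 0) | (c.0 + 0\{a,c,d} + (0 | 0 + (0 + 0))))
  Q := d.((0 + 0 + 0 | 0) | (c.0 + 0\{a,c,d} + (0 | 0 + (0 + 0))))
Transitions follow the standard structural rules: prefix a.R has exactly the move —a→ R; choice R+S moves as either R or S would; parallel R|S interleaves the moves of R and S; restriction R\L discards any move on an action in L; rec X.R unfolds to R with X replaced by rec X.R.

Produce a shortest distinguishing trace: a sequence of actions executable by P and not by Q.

P's transition system — 5 states:
  u0 = d.(d.(0 + 0 + 0 | 0) | (c.0 + 0\{a,c,d} + (0 | 0 + (0 + 0)))) :: —d→ u1
  u1 = d.(0 + 0 + 0 | 0) | (c.0 + 0\{a,c,d} + (0 | 0 + (0 + 0))) :: —c→ u2, —d→ u3
  u2 = d.(0 + 0 + 0 | 0) | 0 :: —d→ u4
  u3 = (0 + 0 + 0 | 0) | (c.0 + 0\{a,c,d} + (0 | 0 + (0 + 0))) :: —c→ u4
  u4 = (0 + 0 + 0 | 0) | 0 :: (no moves)
Q's transition system — 3 states:
  v0 = d.((0 + 0 + 0 | 0) | (c.0 + 0\{a,c,d} + (0 | 0 + (0 + 0)))) :: —d→ v1
  v1 = (0 + 0 + 0 | 0) | (c.0 + 0\{a,c,d} + (0 | 0 + (0 + 0))) :: —c→ v2
  v2 = (0 + 0 + 0 | 0) | 0 :: (no moves)
Executing dd from P (initial set {u0}):
  [1] d ⇒ {u1}
  [2] d ⇒ {u3}
  — P admits the full trace.
Executing dd from Q (initial set {v0}):
  [1] d ⇒ {v1}
  [2] d ⇒ no successor for Q

dd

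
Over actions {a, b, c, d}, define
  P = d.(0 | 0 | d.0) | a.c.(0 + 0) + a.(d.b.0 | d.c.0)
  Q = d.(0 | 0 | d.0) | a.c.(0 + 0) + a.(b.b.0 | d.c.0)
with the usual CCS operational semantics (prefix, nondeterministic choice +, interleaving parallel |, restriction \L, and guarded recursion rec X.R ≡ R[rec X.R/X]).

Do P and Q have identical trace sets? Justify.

P's transition system — 18 states:
  m0 = d.(0 | 0 | d.0) | a.c.(0 + 0) + a.(d.b.0 | d.c.0) | =a=> m1, =a=> m2, =d=> m3
  m1 = d.(0 | 0 | d.0) | c.(0 + 0) | =c=> m4, =d=> m5
  m2 = d.b.0 | d.c.0 | =d=> m6, =d=> m7
  m3 = 0 | 0 | d.0 | a.c.(0 + 0) | =a=> m5, =d=> m8
  m4 = d.(0 | 0 | d.0) | (0 + 0) | =d=> m9
  m5 = 0 | 0 | d.0 | c.(0 + 0) | =c=> m9, =d=> m10
  m6 = b.0 | d.c.0 | =b=> m11, =d=> m12
  m7 = d.b.0 | c.0 | =c=> m13, =d=> m12
  m8 = 0 | 0 | 0 | a.c.(0 + 0) | =a=> m10
  m9 = 0 | 0 | d.0 | (0 + 0) | =d=> m14
  m10 = 0 | 0 | 0 | c.(0 + 0) | =c=> m14
  m11 = 0 | d.c.0 | =d=> m15
  m12 = b.0 | c.0 | =b=> m15, =c=> m16
  m13 = d.b.0 | 0 | =d=> m16
  m14 = 0 | 0 | 0 | (0 + 0) | (no moves)
  m15 = 0 | c.0 | =c=> m17
  m16 = b.0 | 0 | =b=> m17
  m17 = 0 | 0 | (no moves)
Q's transition system — 18 states:
  n0 = d.(0 | 0 | d.0) | a.c.(0 + 0) + a.(b.b.0 | d.c.0) | =a=> n1, =a=> n2, =d=> n3
  n1 = b.b.0 | d.c.0 | =b=> n4, =d=> n5
  n2 = d.(0 | 0 | d.0) | c.(0 + 0) | =c=> n6, =d=> n7
  n3 = 0 | 0 | d.0 | a.c.(0 + 0) | =a=> n7, =d=> n8
  n4 = b.0 | d.c.0 | =b=> n9, =d=> n10
  n5 = b.b.0 | c.0 | =b=> n10, =c=> n11
  n6 = d.(0 | 0 | d.0) | (0 + 0) | =d=> n12
  n7 = 0 | 0 | d.0 | c.(0 + 0) | =c=> n12, =d=> n13
  n8 = 0 | 0 | 0 | a.c.(0 + 0) | =a=> n13
  n9 = 0 | d.c.0 | =d=> n14
  n10 = b.0 | c.0 | =b=> n14, =c=> n15
  n11 = b.b.0 | 0 | =b=> n15
  n12 = 0 | 0 | d.0 | (0 + 0) | =d=> n16
  n13 = 0 | 0 | 0 | c.(0 + 0) | =c=> n16
  n14 = 0 | c.0 | =c=> n17
  n15 = b.0 | 0 | =b=> n17
  n16 = 0 | 0 | 0 | (0 + 0) | (no moves)
  n17 = 0 | 0 | (no moves)
Run σ = ⟨addb⟩ on P: start {m0}
  [1] a ⇒ {m1, m2}
  [2] d ⇒ {m5, m6, m7}
  [3] d ⇒ {m10, m12}
  [4] b ⇒ {m15}
  ✓ P
Run σ = ⟨addb⟩ on Q: start {n0}
  [1] a ⇒ {n1, n2}
  [2] d ⇒ {n5, n7}
  [3] d ⇒ {n13}
  [4] b ⇒ no successor for Q

traces(P) ≠ traces(Q) — witness ⟨addb⟩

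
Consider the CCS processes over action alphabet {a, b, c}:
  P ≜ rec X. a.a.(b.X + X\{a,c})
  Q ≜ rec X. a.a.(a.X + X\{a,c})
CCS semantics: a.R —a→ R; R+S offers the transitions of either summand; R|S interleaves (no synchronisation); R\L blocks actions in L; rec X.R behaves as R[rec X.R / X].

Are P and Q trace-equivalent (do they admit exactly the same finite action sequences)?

P's transition system — 3 states:
  p0 = rec X. a.a.(b.X + X\{a,c}) has moves --a--▸ p1
  p1 = a.(b.(rec X. a.a.(b.X + X\{a,c})) + (rec X. a.a.(b.X + X\{a,c}))\{a,c}) has moves --a--▸ p2
  p2 = b.(rec X. a.a.(b.X + X\{a,c})) + (rec X. a.a.(b.X + X\{a,c}))\{a,c} has moves --b--▸ p0
Q's transition system — 3 states:
  q0 = rec X. a.a.(a.X + X\{a,c}) has moves --a--▸ q1
  q1 = a.(a.(rec X. a.a.(a.X + X\{a,c})) + (rec X. a.a.(a.X + X\{a,c}))\{a,c}) has moves --a--▸ q2
  q2 = a.(rec X. a.a.(a.X + X\{a,c})) + (rec X. a.a.(a.X + X\{a,c}))\{a,c} has moves --a--▸ q0
Executing aab from P (initial set {p0}):
  after a @ step 1: {p1}
  after a @ step 2: {p2}
  after b @ step 3: {p0}
  P completes σ.
Executing aab from Q (initial set {q0}):
  after a @ step 1: {q1}
  after a @ step 2: {q2}
  after b @ step 3: ∅  — Q cannot continue

traces(P) ≠ traces(Q) — witness ⟨aab⟩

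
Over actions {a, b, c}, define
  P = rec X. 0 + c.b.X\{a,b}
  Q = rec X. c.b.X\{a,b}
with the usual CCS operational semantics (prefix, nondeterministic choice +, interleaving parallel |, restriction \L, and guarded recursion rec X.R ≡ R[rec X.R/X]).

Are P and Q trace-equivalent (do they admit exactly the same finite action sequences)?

P's transition system — 4 states:
  m0 = rec X. 0 + c.b.X\{a,b} | =c=> m1
  m1 = b.(rec X. 0 + c.b.X\{a,b})\{a,b} | =b=> m2
  m2 = (rec X. 0 + c.b.X\{a,b})\{a,b} | =c=> m3
  m3 = (b.(rec X. 0 + c.b.X\{a,b})\{a,b})\{a,b} | (no moves)
Q's transition system — 4 states:
  n0 = rec X. c.b.X\{a,b} | =c=> n1
  n1 = b.(rec X. c.b.X\{a,b})\{a,b} | =b=> n2
  n2 = (rec X. c.b.X\{a,b})\{a,b} | =c=> n3
  n3 = (b.(rec X. c.b.X\{a,b})\{a,b})\{a,b} | (no moves)
Bisimilarity quotient blocks:
  B0 = {m0, n0}
  B1 = {m1, n1}
  B2 = {m2, n2}
  B3 = {m3, n3}
m0 ∈ B0, n0 ∈ B0 → same block
Bisimilar ⇒ trace-equivalent.

YES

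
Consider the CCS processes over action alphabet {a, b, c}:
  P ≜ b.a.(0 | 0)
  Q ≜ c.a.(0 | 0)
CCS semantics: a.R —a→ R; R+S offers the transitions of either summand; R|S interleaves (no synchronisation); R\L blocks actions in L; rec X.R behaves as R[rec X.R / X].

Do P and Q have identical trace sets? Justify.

LTS(P): 3 reachable states
  m0 = b.a.(0 | 0) ⊢ —b→ m1
  m1 = a.(0 | 0) ⊢ —a→ m2
  m2 = 0 | 0 ⊢ deadlocked
LTS(Q): 3 reachable states
  n0 = c.a.(0 | 0) ⊢ —c→ n1
  n1 = a.(0 | 0) ⊢ —a→ n2
  n2 = 0 | 0 ⊢ deadlocked
Trace ⟨b⟩ through P, begin at {m0}:
  [1] b ⇒ {m1}
  P completes σ.
Trace ⟨b⟩ through Q, begin at {n0}:
  [1] b ⇒ ∅  — Q cannot continue

NO — witness ⟨b⟩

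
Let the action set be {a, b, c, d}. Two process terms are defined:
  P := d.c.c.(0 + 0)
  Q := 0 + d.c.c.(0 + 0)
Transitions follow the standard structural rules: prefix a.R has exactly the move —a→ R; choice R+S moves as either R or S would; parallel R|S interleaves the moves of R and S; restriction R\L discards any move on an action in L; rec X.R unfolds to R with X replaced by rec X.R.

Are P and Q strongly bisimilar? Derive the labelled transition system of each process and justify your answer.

P ~ Q

Reachable graph of P (4 states):
  p0 = d.c.c.(0 + 0) ⊢ -d-> p1
  p1 = c.c.(0 + 0) ⊢ -c-> p2
  p2 = c.(0 + 0) ⊢ -c-> p3
  p3 = 0 + 0 ⊢ ·
Reachable graph of Q (4 states):
  q0 = 0 + d.c.c.(0 + 0) ⊢ -d-> q1
  q1 = c.c.(0 + 0) ⊢ -c-> q2
  q2 = c.(0 + 0) ⊢ -c-> q3
  q3 = 0 + 0 ⊢ ·
Coarsest stable partition (strong bisimilarity classes):
  B0 = {p0, q0}
  B1 = {p1, q1}
  B2 = {p2, q2}
  B3 = {p3, q3}
p0 ∈ B0, q0 ∈ B0 → same block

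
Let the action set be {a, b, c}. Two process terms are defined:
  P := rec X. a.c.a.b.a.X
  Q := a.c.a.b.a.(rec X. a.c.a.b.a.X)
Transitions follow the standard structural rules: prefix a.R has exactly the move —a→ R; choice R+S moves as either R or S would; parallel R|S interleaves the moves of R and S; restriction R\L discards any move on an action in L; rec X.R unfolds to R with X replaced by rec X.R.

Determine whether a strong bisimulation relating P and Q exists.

bisimilar

P's transition system — 5 states:
  p0 = rec X. a.c.a.b.a.X → =a=> p1
  p1 = c.a.b.a.(rec X. a.c.a.b.a.X) → =c=> p2
  p2 = a.b.a.(rec X. a.c.a.b.a.X) → =a=> p3
  p3 = b.a.(rec X. a.c.a.b.a.X) → =b=> p4
  p4 = a.(rec X. a.c.a.b.a.X) → =a=> p0
Q's transition system — 6 states:
  q0 = a.c.a.b.a.(rec X. a.c.a.b.a.X) → =a=> q1
  q1 = c.a.b.a.(rec X. a.c.a.b.a.X) → =c=> q2
  q2 = a.b.a.(rec X. a.c.a.b.a.X) → =a=> q3
  q3 = b.a.(rec X. a.c.a.b.a.X) → =b=> q4
  q4 = a.(rec X. a.c.a.b.a.X) → =a=> q5
  q5 = rec X. a.c.a.b.a.X → =a=> q1
Partition-refinement fixed point:
  B0 = {p0, q0, q5}
  B1 = {p1, q1}
  B2 = {p2, q2}
  B3 = {p3, q3}
  B4 = {p4, q4}
p0 ∈ B0, q0 ∈ B0 → same block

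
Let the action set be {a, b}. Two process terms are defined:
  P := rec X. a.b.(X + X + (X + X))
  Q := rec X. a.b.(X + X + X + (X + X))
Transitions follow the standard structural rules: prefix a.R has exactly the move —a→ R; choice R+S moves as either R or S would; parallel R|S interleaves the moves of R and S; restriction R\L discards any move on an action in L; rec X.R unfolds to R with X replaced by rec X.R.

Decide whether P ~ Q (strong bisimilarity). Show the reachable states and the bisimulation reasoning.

LTS(P): 3 reachable states
  m0 = rec X. a.b.(X + X + (X + X)) → --a--▸ m1
  m1 = b.((rec X. a.b.(X + X + (X + X))) + (rec X. a.b.(X + X + (X + X))) + ((rec X. a.b.(X + X + (X + X))) + (rec X. a.b.(X + X + (X + X))))) → --b--▸ m2
  m2 = (rec X. a.b.(X + X + (X + X))) + (rec X. a.b.(X + X + (X + X))) + ((rec X. a.b.(X + X + (X + X))) + (rec X. a.b.(X + X + (X + X)))) → --a--▸ m1
LTS(Q): 3 reachable states
  n0 = rec X. a.b.(X + X + X + (X + X)) → --a--▸ n1
  n1 = b.((rec X. a.b.(X + X + X + (X + X))) + (rec X. a.b.(X + X + X + (X + X))) + (rec X. a.b.(X + X + X + (X + X))) + ((rec X. a.b.(X + X + X + (X + X))) + (rec X. a.b.(X + X + X + (X + X))))) → --b--▸ n2
  n2 = (rec X. a.b.(X + X + X + (X + X))) + (rec X. a.b.(X + X + X + (X + X))) + (rec X. a.b.(X + X + X + (X + X))) + ((rec X. a.b.(X + X + X + (X + X))) + (rec X. a.b.(X + X + X + (X + X)))) → --a--▸ n1
Coarsest stable partition (strong bisimilarity classes):
  B0 = {m0, m2, n0, n2}
  B1 = {m1, n1}
m0 ∈ B0, n0 ∈ B0 → same block

P ~ Q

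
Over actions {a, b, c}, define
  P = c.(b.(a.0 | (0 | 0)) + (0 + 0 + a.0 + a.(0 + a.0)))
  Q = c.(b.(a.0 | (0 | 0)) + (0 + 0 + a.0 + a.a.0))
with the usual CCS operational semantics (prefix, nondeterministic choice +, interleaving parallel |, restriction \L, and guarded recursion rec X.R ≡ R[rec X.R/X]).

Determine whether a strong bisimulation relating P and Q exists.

LTS(P): 6 reachable states
  u0 = c.(b.(a.0 | (0 | 0)) + (0 + 0 + a.0 + a.(0 + a.0))) has moves ··c··> u1
  u1 = b.(a.0 | (0 | 0)) + (0 + 0 + a.0 + a.(0 + a.0)) has moves ··a··> u2, ··a··> u3, ··b··> u4
  u2 = 0 has moves deadlocked
  u3 = 0 + a.0 has moves ··a··> u2
  u4 = a.0 | (0 | 0) has moves ··a··> u5
  u5 = 0 | (0 | 0) has moves deadlocked
LTS(Q): 6 reachable states
  v0 = c.(b.(a.0 | (0 | 0)) + (0 + 0 + a.0 + a.a.0)) has moves ··c··> v1
  v1 = b.(a.0 | (0 | 0)) + (0 + 0 + a.0 + a.a.0) has moves ··a··> v2, ··a··> v3, ··b··> v4
  v2 = 0 has moves deadlocked
  v3 = a.0 has moves ··a··> v2
  v4 = a.0 | (0 | 0) has moves ··a··> v5
  v5 = 0 | (0 | 0) has moves deadlocked
Bisimilarity quotient blocks:
  B0 = {u0, v0}
  B1 = {u1, v1}
  B2 = {u2, u5, v2, v5}
  B3 = {u3, u4, v3, v4}
u0 ∈ B0, v0 ∈ B0 → same block

YES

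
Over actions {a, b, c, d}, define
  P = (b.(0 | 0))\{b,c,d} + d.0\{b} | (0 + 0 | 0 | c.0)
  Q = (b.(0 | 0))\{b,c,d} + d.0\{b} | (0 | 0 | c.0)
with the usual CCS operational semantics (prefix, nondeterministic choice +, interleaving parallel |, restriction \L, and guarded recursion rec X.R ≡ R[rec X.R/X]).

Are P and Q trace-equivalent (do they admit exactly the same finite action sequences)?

trace-equivalent

Reachable graph of P (4 states):
  u0 = (b.(0 | 0))\{b,c,d} + d.0\{b} | (0 + 0 | 0 | c.0) → =c=> u1, =d=> u2
  u1 = d.0\{b} | (0 | 0 | 0) → =d=> u3
  u2 = 0\{b} | (0 + 0 | 0 | c.0) → =c=> u3
  u3 = 0\{b} | (0 | 0 | 0) → stopped
Reachable graph of Q (4 states):
  v0 = (b.(0 | 0))\{b,c,d} + d.0\{b} | (0 | 0 | c.0) → =c=> v1, =d=> v2
  v1 = d.0\{b} | (0 | 0 | 0) → =d=> v3
  v2 = 0\{b} | (0 | 0 | c.0) → =c=> v3
  v3 = 0\{b} | (0 | 0 | 0) → stopped
Coarsest stable partition (strong bisimilarity classes):
  B0 = {u0, v0}
  B1 = {u1, v1}
  B2 = {u3, v3}
  B3 = {u2, v2}
u0 ∈ B0, v0 ∈ B0 → same block
Bisimilar ⇒ trace-equivalent.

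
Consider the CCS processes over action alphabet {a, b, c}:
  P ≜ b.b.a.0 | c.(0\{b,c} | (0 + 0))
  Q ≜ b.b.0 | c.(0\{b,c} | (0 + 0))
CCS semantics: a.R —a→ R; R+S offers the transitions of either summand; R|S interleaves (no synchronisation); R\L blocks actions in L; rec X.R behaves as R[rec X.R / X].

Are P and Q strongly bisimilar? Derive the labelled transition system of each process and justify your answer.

LTS(P): 8 reachable states
  u0 = b.b.a.0 | c.(0\{b,c} | (0 + 0)) ⊢ --b--▸ u1, --c--▸ u2
  u1 = b.a.0 | c.(0\{b,c} | (0 + 0)) ⊢ --b--▸ u3, --c--▸ u4
  u2 = b.b.a.0 | (0\{b,c} | (0 + 0)) ⊢ --b--▸ u4
  u3 = a.0 | c.(0\{b,c} | (0 + 0)) ⊢ --a--▸ u5, --c--▸ u6
  u4 = b.a.0 | (0\{b,c} | (0 + 0)) ⊢ --b--▸ u6
  u5 = 0 | c.(0\{b,c} | (0 + 0)) ⊢ --c--▸ u7
  u6 = a.0 | (0\{b,c} | (0 + 0)) ⊢ --a--▸ u7
  u7 = 0 | (0\{b,c} | (0 + 0)) ⊢ stopped
LTS(Q): 6 reachable states
  v0 = b.b.0 | c.(0\{b,c} | (0 + 0)) ⊢ --b--▸ v1, --c--▸ v2
  v1 = b.0 | c.(0\{b,c} | (0 + 0)) ⊢ --b--▸ v3, --c--▸ v4
  v2 = b.b.0 | (0\{b,c} | (0 + 0)) ⊢ --b--▸ v4
  v3 = 0 | c.(0\{b,c} | (0 + 0)) ⊢ --c--▸ v5
  v4 = b.0 | (0\{b,c} | (0 + 0)) ⊢ --b--▸ v5
  v5 = 0 | (0\{b,c} | (0 + 0)) ⊢ stopped
Coarsest stable partition (strong bisimilarity classes):
  B0 = {u0}
  B1 = {u1}
  B2 = {u4}
  B3 = {u6}
  B4 = {u7, v5}
  B5 = {u3}
  B6 = {u5, v3}
  B7 = {u2}
  B8 = {v0}
  B9 = {v2}
  B10 = {v4}
  B11 = {v1}
u0 ∈ B0, v0 ∈ B8 → different blocks

not bisimilar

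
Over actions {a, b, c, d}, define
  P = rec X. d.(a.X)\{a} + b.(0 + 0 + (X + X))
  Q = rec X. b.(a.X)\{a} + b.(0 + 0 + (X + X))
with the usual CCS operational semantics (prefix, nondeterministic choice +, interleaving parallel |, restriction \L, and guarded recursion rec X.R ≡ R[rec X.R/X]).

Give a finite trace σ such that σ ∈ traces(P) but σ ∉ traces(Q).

d

LTS(P): 3 reachable states
  u0 = rec X. d.(a.X)\{a} + b.(0 + 0 + (X + X)) → -b-> u1, -d-> u2
  u1 = 0 + 0 + ((rec X. d.(a.X)\{a} + b.(0 + 0 + (X + X))) + (rec X. d.(a.X)\{a} + b.(0 + 0 + (X + X)))) → -b-> u1, -d-> u2
  u2 = (a.(rec X. d.(a.X)\{a} + b.(0 + 0 + (X + X))))\{a} → (no moves)
LTS(Q): 3 reachable states
  v0 = rec X. b.(a.X)\{a} + b.(0 + 0 + (X + X)) → -b-> v1, -b-> v2
  v1 = (a.(rec X. b.(a.X)\{a} + b.(0 + 0 + (X + X))))\{a} → (no moves)
  v2 = 0 + 0 + ((rec X. b.(a.X)\{a} + b.(0 + 0 + (X + X))) + (rec X. b.(a.X)\{a} + b.(0 + 0 + (X + X)))) → -b-> v1, -b-> v2
Executing d from P (initial set {u0}):
  after d @ step 1: {u2}
  ✓ P
Executing d from Q (initial set {v0}):
  after d @ step 1: ∅  — Q cannot continue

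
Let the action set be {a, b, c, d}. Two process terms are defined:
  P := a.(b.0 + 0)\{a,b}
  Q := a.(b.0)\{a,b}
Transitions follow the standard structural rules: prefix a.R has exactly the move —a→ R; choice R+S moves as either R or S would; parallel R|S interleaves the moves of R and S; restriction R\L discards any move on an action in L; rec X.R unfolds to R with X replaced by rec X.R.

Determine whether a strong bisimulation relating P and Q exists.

P's transition system — 2 states:
  u0 = a.(b.0 + 0)\{a,b} ⊢ -a-> u1
  u1 = (b.0 + 0)\{a,b} ⊢ deadlocked
Q's transition system — 2 states:
  v0 = a.(b.0)\{a,b} ⊢ -a-> v1
  v1 = (b.0)\{a,b} ⊢ deadlocked
Bisimilarity quotient blocks:
  B0 = {u0, v0}
  B1 = {u1, v1}
u0 ∈ B0, v0 ∈ B0 → same block

YES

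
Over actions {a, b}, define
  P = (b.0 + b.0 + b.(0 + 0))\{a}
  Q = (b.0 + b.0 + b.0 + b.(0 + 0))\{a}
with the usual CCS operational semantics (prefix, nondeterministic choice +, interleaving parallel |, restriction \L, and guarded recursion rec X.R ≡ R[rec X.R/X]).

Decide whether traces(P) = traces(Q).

YES

Reachable graph of P (3 states):
  p0 = (b.0 + b.0 + b.(0 + 0))\{a} :: ··b··> p1, ··b··> p2
  p1 = (0 + 0)\{a} :: ·
  p2 = 0\{a} :: ·
Reachable graph of Q (3 states):
  q0 = (b.0 + b.0 + b.0 + b.(0 + 0))\{a} :: ··b··> q1, ··b··> q2
  q1 = (0 + 0)\{a} :: ·
  q2 = 0\{a} :: ·
Partition-refinement fixed point:
  B0 = {p0, q0}
  B1 = {p1, p2, q1, q2}
p0 ∈ B0, q0 ∈ B0 → same block
Bisimilar ⇒ trace-equivalent.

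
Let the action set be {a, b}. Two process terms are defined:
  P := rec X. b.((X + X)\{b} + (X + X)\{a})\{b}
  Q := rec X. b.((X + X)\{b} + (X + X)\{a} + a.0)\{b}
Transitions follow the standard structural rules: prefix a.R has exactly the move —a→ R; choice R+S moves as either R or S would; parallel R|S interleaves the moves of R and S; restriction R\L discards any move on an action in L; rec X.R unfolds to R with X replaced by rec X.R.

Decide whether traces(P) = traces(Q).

LTS(P): 2 reachable states
  u0 = rec X. b.((X + X)\{b} + (X + X)\{a})\{b} has moves =b=> u1
  u1 = (((rec X. b.((X + X)\{b} + (X + X)\{a})\{b}) + (rec X. b.((X + X)\{b} + (X + X)\{a})\{b}))\{b} + ((rec X. b.((X + X)\{b} + (X + X)\{a})\{b}) + (rec X. b.((X + X)\{b} + (X + X)\{a})\{b}))\{a})\{b} has moves ·
LTS(Q): 3 reachable states
  v0 = rec X. b.((X + X)\{b} + (X + X)\{a} + a.0)\{b} has moves =b=> v1
  v1 = (((rec X. b.((X + X)\{b} + (X + X)\{a} + a.0)\{b}) + (rec X. b.((X + X)\{b} + (X + X)\{a} + a.0)\{b}))\{b} + ((rec X. b.((X + X)\{b} + (X + X)\{a} + a.0)\{b}) + (rec X. b.((X + X)\{b} + (X + X)\{a} + a.0)\{b}))\{a} + a.0)\{b} has moves =a=> v2
  v2 = 0\{b} has moves ·
Trace ⟨ba⟩ through Q, begin at {v0}:
  step 1 (b): {v1}
  step 2 (a): {v2}
  Q completes σ.
Trace ⟨ba⟩ through P, begin at {u0}:
  step 1 (b): {u1}
  step 2 (a): ∅ (P stuck)

trace-distinct — witness ⟨ba⟩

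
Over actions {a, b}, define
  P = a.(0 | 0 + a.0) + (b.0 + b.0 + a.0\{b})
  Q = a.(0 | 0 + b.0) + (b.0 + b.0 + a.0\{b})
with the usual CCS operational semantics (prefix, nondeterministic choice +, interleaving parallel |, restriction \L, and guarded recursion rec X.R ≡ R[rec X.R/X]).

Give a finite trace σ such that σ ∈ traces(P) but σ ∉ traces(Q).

LTS(P): 4 reachable states
  m0 = a.(0 | 0 + a.0) + (b.0 + b.0 + a.0\{b}) ⊢ -a-> m1, -a-> m2, -b-> m3
  m1 = 0 | 0 + a.0 ⊢ -a-> m3
  m2 = 0\{b} ⊢ (no moves)
  m3 = 0 ⊢ (no moves)
LTS(Q): 4 reachable states
  n0 = a.(0 | 0 + b.0) + (b.0 + b.0 + a.0\{b}) ⊢ -a-> n1, -a-> n2, -b-> n3
  n1 = 0 | 0 + b.0 ⊢ -b-> n3
  n2 = 0\{b} ⊢ (no moves)
  n3 = 0 ⊢ (no moves)
Run σ = ⟨aa⟩ on P: start {m0}
  [1] a ⇒ {m1, m2}
  [2] a ⇒ {m3}
  P completes σ.
Run σ = ⟨aa⟩ on Q: start {n0}
  [1] a ⇒ {n1, n2}
  [2] a ⇒ ∅  — Q cannot continue

aa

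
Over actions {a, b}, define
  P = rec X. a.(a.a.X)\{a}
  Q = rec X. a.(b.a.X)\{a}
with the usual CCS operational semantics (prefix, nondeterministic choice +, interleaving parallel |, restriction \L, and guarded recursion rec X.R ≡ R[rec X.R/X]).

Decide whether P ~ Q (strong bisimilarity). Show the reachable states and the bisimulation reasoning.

NO

Reachable graph of P (2 states):
  s0 = rec X. a.(a.a.X)\{a} → —a→ s1
  s1 = (a.a.(rec X. a.(a.a.X)\{a}))\{a} → ·
Reachable graph of Q (3 states):
  t0 = rec X. a.(b.a.X)\{a} → —a→ t1
  t1 = (b.a.(rec X. a.(b.a.X)\{a}))\{a} → —b→ t2
  t2 = (a.(rec X. a.(b.a.X)\{a}))\{a} → ·
Coarsest stable partition (strong bisimilarity classes):
  B0 = {s0}
  B1 = {s1, t2}
  B2 = {t0}
  B3 = {t1}
s0 ∈ B0, t0 ∈ B2 → different blocks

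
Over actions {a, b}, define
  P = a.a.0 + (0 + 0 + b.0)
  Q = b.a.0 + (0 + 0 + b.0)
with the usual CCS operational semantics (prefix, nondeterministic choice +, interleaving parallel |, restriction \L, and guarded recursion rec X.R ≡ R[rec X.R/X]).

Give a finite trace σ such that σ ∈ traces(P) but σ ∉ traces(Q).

a

P's transition system — 3 states:
  s0 = a.a.0 + (0 + 0 + b.0) :: ··a··> s1, ··b··> s2
  s1 = a.0 :: ··a··> s2
  s2 = 0 :: stopped
Q's transition system — 3 states:
  t0 = b.a.0 + (0 + 0 + b.0) :: ··b··> t1, ··b··> t2
  t1 = 0 :: stopped
  t2 = a.0 :: ··a··> t1
Trace ⟨a⟩ through P, begin at {s0}:
  after a @ step 1: {s1}
  — P admits the full trace.
Trace ⟨a⟩ through Q, begin at {t0}:
  after a @ step 1: ∅  — Q cannot continue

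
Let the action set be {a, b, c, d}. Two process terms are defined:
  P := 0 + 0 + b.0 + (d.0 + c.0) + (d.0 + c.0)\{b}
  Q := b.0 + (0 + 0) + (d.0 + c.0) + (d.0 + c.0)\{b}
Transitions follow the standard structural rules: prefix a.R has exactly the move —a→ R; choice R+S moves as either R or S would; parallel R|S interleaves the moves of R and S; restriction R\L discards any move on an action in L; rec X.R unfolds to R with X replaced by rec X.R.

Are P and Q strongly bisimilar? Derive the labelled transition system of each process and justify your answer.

Reachable graph of P (3 states):
  m0 = 0 + 0 + b.0 + (d.0 + c.0) + (d.0 + c.0)\{b} :: —b→ m1, —c→ m1, —c→ m2, —d→ m1, —d→ m2
  m1 = 0 :: ·
  m2 = 0\{b} :: ·
Reachable graph of Q (3 states):
  n0 = b.0 + (0 + 0) + (d.0 + c.0) + (d.0 + c.0)\{b} :: —b→ n1, —c→ n1, —c→ n2, —d→ n1, —d→ n2
  n1 = 0 :: ·
  n2 = 0\{b} :: ·
Partition-refinement fixed point:
  B0 = {m0, n0}
  B1 = {m1, m2, n1, n2}
m0 ∈ B0, n0 ∈ B0 → same block

YES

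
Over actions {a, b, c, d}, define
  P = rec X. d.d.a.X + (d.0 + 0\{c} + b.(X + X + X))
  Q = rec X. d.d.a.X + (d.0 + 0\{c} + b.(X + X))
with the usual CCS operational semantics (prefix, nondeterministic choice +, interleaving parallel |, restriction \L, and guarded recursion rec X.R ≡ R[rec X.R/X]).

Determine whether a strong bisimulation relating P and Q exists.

YES

Reachable graph of P (5 states):
  m0 = rec X. d.d.a.X + (d.0 + 0\{c} + b.(X + X + X)) | -b-> m1, -d-> m2, -d-> m3
  m1 = (rec X. d.d.a.X + (d.0 + 0\{c} + b.(X + X + X))) + (rec X. d.d.a.X + (d.0 + 0\{c} + b.(X + X + X))) + (rec X. d.d.a.X + (d.0 + 0\{c} + b.(X + X + X))) | -b-> m1, -d-> m2, -d-> m3
  m2 = 0 | (no moves)
  m3 = d.a.(rec X. d.d.a.X + (d.0 + 0\{c} + b.(X + X + X))) | -d-> m4
  m4 = a.(rec X. d.d.a.X + (d.0 + 0\{c} + b.(X + X + X))) | -a-> m0
Reachable graph of Q (5 states):
  n0 = rec X. d.d.a.X + (d.0 + 0\{c} + b.(X + X)) | -b-> n1, -d-> n2, -d-> n3
  n1 = (rec X. d.d.a.X + (d.0 + 0\{c} + b.(X + X))) + (rec X. d.d.a.X + (d.0 + 0\{c} + b.(X + X))) | -b-> n1, -d-> n2, -d-> n3
  n2 = 0 | (no moves)
  n3 = d.a.(rec X. d.d.a.X + (d.0 + 0\{c} + b.(X + X))) | -d-> n4
  n4 = a.(rec X. d.d.a.X + (d.0 + 0\{c} + b.(X + X))) | -a-> n0
Bisimilarity quotient blocks:
  B0 = {m0, m1, n0, n1}
  B1 = {m3, n3}
  B2 = {m4, n4}
  B3 = {m2, n2}
m0 ∈ B0, n0 ∈ B0 → same block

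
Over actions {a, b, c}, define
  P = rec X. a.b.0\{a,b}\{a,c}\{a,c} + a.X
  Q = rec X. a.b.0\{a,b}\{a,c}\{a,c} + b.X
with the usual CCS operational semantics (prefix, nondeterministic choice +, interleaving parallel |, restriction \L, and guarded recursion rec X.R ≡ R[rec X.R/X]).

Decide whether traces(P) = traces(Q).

traces(P) ≠ traces(Q) — witness ⟨aa⟩

Reachable graph of P (3 states):
  p0 = rec X. a.b.0\{a,b}\{a,c}\{a,c} + a.X ⊢ =a=> p0, =a=> p1
  p1 = b.0\{a,b}\{a,c}\{a,c} ⊢ =b=> p2
  p2 = 0\{a,b}\{a,c}\{a,c} ⊢ (no moves)
Reachable graph of Q (3 states):
  q0 = rec X. a.b.0\{a,b}\{a,c}\{a,c} + b.X ⊢ =a=> q1, =b=> q0
  q1 = b.0\{a,b}\{a,c}\{a,c} ⊢ =b=> q2
  q2 = 0\{a,b}\{a,c}\{a,c} ⊢ (no moves)
Trace ⟨aa⟩ through P, begin at {p0}:
  step 1 (a): {p0, p1}
  step 2 (a): {p0, p1}
  P completes σ.
Trace ⟨aa⟩ through Q, begin at {q0}:
  step 1 (a): {q1}
  step 2 (a): ∅ (Q stuck)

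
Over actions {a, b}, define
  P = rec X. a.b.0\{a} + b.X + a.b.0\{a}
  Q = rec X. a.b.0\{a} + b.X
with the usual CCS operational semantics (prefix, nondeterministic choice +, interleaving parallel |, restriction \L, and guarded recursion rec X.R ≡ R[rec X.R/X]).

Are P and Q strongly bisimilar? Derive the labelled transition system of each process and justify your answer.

YES

LTS(P): 3 reachable states
  m0 = rec X. a.b.0\{a} + b.X + a.b.0\{a} ⊢ --a--▸ m1, --b--▸ m0
  m1 = b.0\{a} ⊢ --b--▸ m2
  m2 = 0\{a} ⊢ (no moves)
LTS(Q): 3 reachable states
  n0 = rec X. a.b.0\{a} + b.X ⊢ --a--▸ n1, --b--▸ n0
  n1 = b.0\{a} ⊢ --b--▸ n2
  n2 = 0\{a} ⊢ (no moves)
Partition-refinement fixed point:
  B0 = {m0, n0}
  B1 = {m1, n1}
  B2 = {m2, n2}
m0 ∈ B0, n0 ∈ B0 → same block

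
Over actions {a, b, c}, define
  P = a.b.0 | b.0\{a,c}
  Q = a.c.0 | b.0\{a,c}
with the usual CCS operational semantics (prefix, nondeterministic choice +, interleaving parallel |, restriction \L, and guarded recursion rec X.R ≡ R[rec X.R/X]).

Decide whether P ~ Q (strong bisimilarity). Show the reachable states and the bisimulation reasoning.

NO

LTS(P): 6 reachable states
  p0 = a.b.0 | b.0\{a,c} has moves —a→ p1, —b→ p2
  p1 = b.0 | b.0\{a,c} has moves —b→ p3, —b→ p4
  p2 = a.b.0 | 0\{a,c} has moves —a→ p4
  p3 = 0 | b.0\{a,c} has moves —b→ p5
  p4 = b.0 | 0\{a,c} has moves —b→ p5
  p5 = 0 | 0\{a,c} has moves ∅
LTS(Q): 6 reachable states
  q0 = a.c.0 | b.0\{a,c} has moves —a→ q1, —b→ q2
  q1 = c.0 | b.0\{a,c} has moves —b→ q3, —c→ q4
  q2 = a.c.0 | 0\{a,c} has moves —a→ q3
  q3 = c.0 | 0\{a,c} has moves —c→ q5
  q4 = 0 | b.0\{a,c} has moves —b→ q5
  q5 = 0 | 0\{a,c} has moves ∅
Coarsest stable partition (strong bisimilarity classes):
  B0 = {p0}
  B1 = {p2}
  B2 = {p3, p4, q4}
  B3 = {p5, q5}
  B4 = {p1}
  B5 = {q0}
  B6 = {q2}
  B7 = {q3}
  B8 = {q1}
p0 ∈ B0, q0 ∈ B5 → different blocks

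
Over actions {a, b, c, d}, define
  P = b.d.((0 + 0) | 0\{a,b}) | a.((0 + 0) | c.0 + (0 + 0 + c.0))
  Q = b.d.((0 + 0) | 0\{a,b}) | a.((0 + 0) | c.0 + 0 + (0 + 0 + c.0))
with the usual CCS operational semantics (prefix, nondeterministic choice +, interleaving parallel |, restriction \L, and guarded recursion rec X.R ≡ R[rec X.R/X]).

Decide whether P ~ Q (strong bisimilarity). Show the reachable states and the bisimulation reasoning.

P ~ Q

P's transition system — 12 states:
  p0 = b.d.((0 + 0) | 0\{a,b}) | a.((0 + 0) | c.0 + (0 + 0 + c.0)) | ··a··> p1, ··b··> p2
  p1 = b.d.((0 + 0) | 0\{a,b}) | ((0 + 0) | c.0 + (0 + 0 + c.0)) | ··b··> p3, ··c··> p4, ··c··> p5
  p2 = d.((0 + 0) | 0\{a,b}) | a.((0 + 0) | c.0 + (0 + 0 + c.0)) | ··a··> p3, ··d··> p6
  p3 = d.((0 + 0) | 0\{a,b}) | ((0 + 0) | c.0 + (0 + 0 + c.0)) | ··c··> p7, ··c··> p8, ··d··> p9
  p4 = b.d.((0 + 0) | 0\{a,b}) | ((0 + 0) | 0) | ··b··> p7
  p5 = b.d.((0 + 0) | 0\{a,b}) | 0 | ··b··> p8
  p6 = (0 + 0) | 0\{a,b} | a.((0 + 0) | c.0 + (0 + 0 + c.0)) | ··a··> p9
  p7 = d.((0 + 0) | 0\{a,b}) | ((0 + 0) | 0) | ··d··> p10
  p8 = d.((0 + 0) | 0\{a,b}) | 0 | ··d··> p11
  p9 = (0 + 0) | 0\{a,b} | ((0 + 0) | c.0 + (0 + 0 + c.0)) | ··c··> p10, ··c··> p11
  p10 = (0 + 0) | 0\{a,b} | ((0 + 0) | 0) | stopped
  p11 = (0 + 0) | 0\{a,b} | 0 | stopped
Q's transition system — 12 states:
  q0 = b.d.((0 + 0) | 0\{a,b}) | a.((0 + 0) | c.0 + 0 + (0 + 0 + c.0)) | ··a··> q1, ··b··> q2
  q1 = b.d.((0 + 0) | 0\{a,b}) | ((0 + 0) | c.0 + 0 + (0 + 0 + c.0)) | ··b··> q3, ··c··> q4, ··c··> q5
  q2 = d.((0 + 0) | 0\{a,b}) | a.((0 + 0) | c.0 + 0 + (0 + 0 + c.0)) | ··a··> q3, ··d··> q6
  q3 = d.((0 + 0) | 0\{a,b}) | ((0 + 0) | c.0 + 0 + (0 + 0 + c.0)) | ··c··> q7, ··c··> q8, ··d··> q9
  q4 = b.d.((0 + 0) | 0\{a,b}) | ((0 + 0) | 0) | ··b··> q7
  q5 = b.d.((0 + 0) | 0\{a,b}) | 0 | ··b··> q8
  q6 = (0 + 0) | 0\{a,b} | a.((0 + 0) | c.0 + 0 + (0 + 0 + c.0)) | ··a··> q9
  q7 = d.((0 + 0) | 0\{a,b}) | ((0 + 0) | 0) | ··d··> q10
  q8 = d.((0 + 0) | 0\{a,b}) | 0 | ··d··> q11
  q9 = (0 + 0) | 0\{a,b} | ((0 + 0) | c.0 + 0 + (0 + 0 + c.0)) | ··c··> q10, ··c··> q11
  q10 = (0 + 0) | 0\{a,b} | ((0 + 0) | 0) | stopped
  q11 = (0 + 0) | 0\{a,b} | 0 | stopped
Partition-refinement fixed point:
  B0 = {p0, q0}
  B1 = {p2, q2}
  B2 = {p3, q3}
  B3 = {p7, p8, q7, q8}
  B4 = {p10, p11, q10, q11}
  B5 = {p9, q9}
  B6 = {p6, q6}
  B7 = {p1, q1}
  B8 = {p4, p5, q4, q5}
p0 ∈ B0, q0 ∈ B0 → same block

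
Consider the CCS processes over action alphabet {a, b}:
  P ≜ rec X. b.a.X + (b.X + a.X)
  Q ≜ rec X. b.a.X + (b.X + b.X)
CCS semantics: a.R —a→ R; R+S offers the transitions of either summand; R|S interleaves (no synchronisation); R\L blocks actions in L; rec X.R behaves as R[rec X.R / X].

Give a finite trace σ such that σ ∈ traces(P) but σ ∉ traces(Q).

LTS(P): 2 reachable states
  s0 = rec X. b.a.X + (b.X + a.X) has moves ··a··> s0, ··b··> s0, ··b··> s1
  s1 = a.(rec X. b.a.X + (b.X + a.X)) has moves ··a··> s0
LTS(Q): 2 reachable states
  t0 = rec X. b.a.X + (b.X + b.X) has moves ··b··> t0, ··b··> t1
  t1 = a.(rec X. b.a.X + (b.X + b.X)) has moves ··a··> t0
Trace ⟨a⟩ through P, begin at {s0}:
  [1] a ⇒ {s0}
  — P admits the full trace.
Trace ⟨a⟩ through Q, begin at {t0}:
  [1] a ⇒ ∅ (Q stuck)

a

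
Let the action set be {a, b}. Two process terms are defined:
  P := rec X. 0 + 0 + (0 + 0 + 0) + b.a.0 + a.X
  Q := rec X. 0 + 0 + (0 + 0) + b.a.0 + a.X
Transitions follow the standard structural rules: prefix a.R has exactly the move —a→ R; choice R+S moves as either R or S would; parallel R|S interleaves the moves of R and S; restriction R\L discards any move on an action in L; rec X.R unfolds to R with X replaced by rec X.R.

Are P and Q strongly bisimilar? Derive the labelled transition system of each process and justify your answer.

LTS(P): 3 reachable states
  m0 = rec X. 0 + 0 + (0 + 0 + 0) + b.a.0 + a.X has moves ··a··> m0, ··b··> m1
  m1 = a.0 has moves ··a··> m2
  m2 = 0 has moves stopped
LTS(Q): 3 reachable states
  n0 = rec X. 0 + 0 + (0 + 0) + b.a.0 + a.X has moves ··a··> n0, ··b··> n1
  n1 = a.0 has moves ··a··> n2
  n2 = 0 has moves stopped
Coarsest stable partition (strong bisimilarity classes):
  B0 = {m0, n0}
  B1 = {m1, n1}
  B2 = {m2, n2}
m0 ∈ B0, n0 ∈ B0 → same block

bisimilar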